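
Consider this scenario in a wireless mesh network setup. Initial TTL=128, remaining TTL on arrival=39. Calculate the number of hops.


Given: initial TTL = 128, received TTL = 39
Hops = initial TTL - received TTL
Hops = 128 - 39 = 89

89


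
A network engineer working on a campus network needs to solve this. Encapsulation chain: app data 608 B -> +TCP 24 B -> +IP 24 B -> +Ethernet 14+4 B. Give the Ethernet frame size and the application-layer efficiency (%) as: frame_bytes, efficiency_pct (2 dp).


TCP segment = 608 + 24 = 632 B
IP packet = 632 + 24 = 656 B
Ethernet frame = 656 + 14 + 4 = 674 B
Efficiency = app / frame = 608 / 674 = 0.902077 = 90.2077% -> 90.21% (2 dp)

674, 90.21


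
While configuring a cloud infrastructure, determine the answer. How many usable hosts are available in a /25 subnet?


Given: subnet mask /25
Host bits = 32 - 25 = 7
Total addresses = 2^7 = 128
Usable hosts = 128 - 2 (network + broadcast) = 126

126


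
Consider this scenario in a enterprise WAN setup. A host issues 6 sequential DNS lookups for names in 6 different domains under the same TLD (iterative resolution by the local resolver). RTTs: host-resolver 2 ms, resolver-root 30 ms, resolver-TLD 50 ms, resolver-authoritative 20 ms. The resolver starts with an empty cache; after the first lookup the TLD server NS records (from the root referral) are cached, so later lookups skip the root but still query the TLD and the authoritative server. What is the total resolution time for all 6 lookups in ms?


Lookup 1 (cold cache): local + root + TLD + auth = 2 + 30 + 50 + 20 = 102 ms
Lookups 2..6 (TLD NS cached -> skip root; new domain -> still ask TLD and auth): local + TLD + auth = 2 + 50 + 20 = 72 ms each
Remaining 5 lookups: 5 * 72 = 360 ms
Total = 102 + 360 = 462 ms

462


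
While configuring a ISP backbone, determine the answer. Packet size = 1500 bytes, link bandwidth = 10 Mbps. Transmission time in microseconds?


Given: packet = 1500 bytes, bandwidth = 10 Mbps
Packet in bits = 1500 * 8 = 12000 bits
Bandwidth = 10 * 10^6 = 10000000 bps
Time = 12000 / 10000000 seconds
Time in us = 12000 * 10^6 / 10000000 = 1200

1200


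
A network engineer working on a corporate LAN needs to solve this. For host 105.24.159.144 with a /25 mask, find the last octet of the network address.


Given: IP = 105.24.159.144, prefix = /25
Subnet mask = 255.255.255.128
Last octet of IP: 144
Last octet of mask: 128
Network last octet = 144 AND 128 = 128

128


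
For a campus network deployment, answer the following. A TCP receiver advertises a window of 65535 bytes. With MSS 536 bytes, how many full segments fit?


Given: RWND = 65535 bytes, MSS = 536 bytes
Full segments = floor(RWND / MSS)
Full segments = floor(65535 / 536)
Full segments = floor(122.2668) = 122

122


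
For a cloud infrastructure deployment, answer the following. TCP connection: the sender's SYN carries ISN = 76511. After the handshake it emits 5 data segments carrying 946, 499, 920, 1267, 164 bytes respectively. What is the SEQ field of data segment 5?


The SYN occupies sequence number ISN = 76511, so the first data byte is ISN + 1 = 76512.
SEQ of data segment i = (ISN + 1) + sum of payload sizes of segments 1..i-1.
Segment 1: SEQ = 76512, payload = 946 bytes
Segment 2: SEQ = 77458, payload = 499 bytes
Segment 3: SEQ = 77957, payload = 920 bytes
Segment 4: SEQ = 78877, payload = 1267 bytes
Segment 5: SEQ = 80144, payload = 164 bytes
SEQ of segment 5 = 76512 + 946 + 499 + 920 + 1267 = 80144

80144


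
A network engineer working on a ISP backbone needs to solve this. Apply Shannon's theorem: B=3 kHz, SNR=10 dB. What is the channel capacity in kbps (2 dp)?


Given: B = 3 kHz, SNR = 10 dB
SNR linear = 10^(10/10) = 10
1 + SNR = 11
log2(11) = 3.4594316186
C = 3 * 1000 * 3.4594316186 = 10378.2949 bps
C = 10.378295 kbps -> 10.38 kbps (2 dp)

10.38


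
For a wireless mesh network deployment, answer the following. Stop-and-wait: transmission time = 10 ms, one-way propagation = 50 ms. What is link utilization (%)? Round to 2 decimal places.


Given: Ttrans = 10 ms, Tprop = 50 ms
RTT = 2 * Tprop = 2 * 50 = 100 ms
U = Ttrans / (Ttrans + RTT)
U = 10 / (10 + 100)
U = 10 / 110 = 0.090909
U% = 9.09%

9.09


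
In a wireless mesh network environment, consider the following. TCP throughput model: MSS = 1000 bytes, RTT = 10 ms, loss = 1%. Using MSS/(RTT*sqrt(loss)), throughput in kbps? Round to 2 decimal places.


Given: MSS = 1000 bytes, RTT = 10 ms, loss = 1%
RTT in seconds = 10 / 1000 = 0.01
Loss rate = 1% = 0.01
sqrt(loss) = sqrt(0.01) = 0.1
Throughput (bytes/s) = 1000 / (0.01 * 0.1) = 1000000.0000
Throughput (kbps) = 1000000.0000 * 8 / 1000 = 8000.000000 -> 8000.00 kbps (2 dp)

8000.00


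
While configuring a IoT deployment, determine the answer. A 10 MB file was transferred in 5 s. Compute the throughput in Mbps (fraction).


Given: file = 10 MB, time = 5 s
File in Mb = 10 * 8 = 80 Mb
Throughput = 80 / 5 Mbps
Throughput = 16 Mbps

16


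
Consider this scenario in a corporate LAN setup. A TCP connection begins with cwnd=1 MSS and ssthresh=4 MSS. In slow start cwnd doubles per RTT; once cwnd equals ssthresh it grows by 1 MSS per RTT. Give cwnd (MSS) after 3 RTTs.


RTT 0: cwnd = 1 MSS (initial)
RTT 1: cwnd = 2 MSS (slow start, doubled)
RTT 2: cwnd = 4 MSS (slow start, doubled)
RTT 3: cwnd = 5 MSS (congestion avoidance, +1)

5


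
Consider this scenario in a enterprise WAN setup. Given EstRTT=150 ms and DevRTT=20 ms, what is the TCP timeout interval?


Given: EstRTT = 150 ms, DevRTT = 20 ms
Timeout = EstRTT + 4 * DevRTT
4 * DevRTT = 4 * 20 = 80
Timeout = 150 + 80 = 230 ms

230


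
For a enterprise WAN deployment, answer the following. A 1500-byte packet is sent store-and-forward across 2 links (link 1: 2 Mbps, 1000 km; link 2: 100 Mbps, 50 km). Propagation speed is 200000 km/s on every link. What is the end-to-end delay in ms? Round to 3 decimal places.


Packet = 1500 bytes = 12000 bits. Store-and-forward: sum (t_trans + t_prop) per link.
Link 1: t_trans = 12000/(2*10^6) s = 6.0000 ms; t_prop = 1000/200000 s = 5.0000 ms; subtotal = 11.0000 ms
Link 2: t_trans = 12000/(100*10^6) s = 0.1200 ms; t_prop = 50/200000 s = 0.2500 ms; subtotal = 0.3700 ms
End-to-end = 11.0000 + 0.3700 = 11.3700 ms -> 11.370 ms (3 dp)

11.370


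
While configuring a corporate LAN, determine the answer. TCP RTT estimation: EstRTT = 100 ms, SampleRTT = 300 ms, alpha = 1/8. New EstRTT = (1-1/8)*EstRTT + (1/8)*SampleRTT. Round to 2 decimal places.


Given: EstRTT = 100 ms, SampleRTT = 300 ms, alpha = 1/8
New EstRTT = (1 - alpha) * EstRTT + alpha * SampleRTT
(7/8) * 100 = 87.5
(1/8) * 300 = 37.5
New EstRTT = 87.5 + 37.5 = 125 ms -> 125.00 ms (2 dp)

125.00


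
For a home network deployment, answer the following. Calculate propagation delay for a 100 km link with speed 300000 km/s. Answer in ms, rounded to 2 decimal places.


Given: distance = 100 km, speed = 300000 km/s
Delay = distance / speed = 100 / 300000 seconds
Delay in ms = 100 * 1000 / 300000
Delay = 0.3333 ms
Rounded to 2 dp = 0.33 ms

0.33


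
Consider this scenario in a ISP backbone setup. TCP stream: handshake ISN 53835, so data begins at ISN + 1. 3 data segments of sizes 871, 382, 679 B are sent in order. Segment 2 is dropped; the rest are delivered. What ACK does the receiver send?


SYN uses sequence number 53835; first data byte = ISN + 1 = 53836.
Segment 1: SEQ = 53836, len = 871 B, covers [53836, 54706]
Segment 2: SEQ = 54707, len = 382 B, covers [54707, 55088] [LOST]
Segment 3: SEQ = 55089, len = 679 B, covers [55089, 55767]
In-order data received: bytes [53836, 54706] (segments 1..1).
Segment 2 missing -> gap begins at byte 54707; later segments buffered out of order.
Cumulative ACK = next expected in-order byte = 53836 + 871 = 54707

54707


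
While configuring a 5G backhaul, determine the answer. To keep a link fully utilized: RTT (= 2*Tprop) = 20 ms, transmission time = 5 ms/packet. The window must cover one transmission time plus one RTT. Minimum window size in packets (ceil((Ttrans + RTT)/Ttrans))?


Given: Ttrans = 5 ms, RTT = 20 ms (= 2 * Tprop, Tprop = 10 ms)
Time until first ACK returns = Ttrans + RTT = 5 + 20 = 25 ms
Need W * Ttrans >= Ttrans + RTT  ->  W >= (Ttrans + RTT) / Ttrans
(Ttrans + RTT) / Ttrans = 25 / 5 = 5
W_min = ceil(5) = 5

5


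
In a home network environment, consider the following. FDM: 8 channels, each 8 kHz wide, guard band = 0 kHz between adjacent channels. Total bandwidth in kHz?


Given: 8 channels, 8 kHz each, guard = 0 kHz
Channel bandwidth = 8 * 8 = 64 kHz
Guard bands = 7 gaps * 0 kHz = 0 kHz
Total = 64 + 0 = 64 kHz

64


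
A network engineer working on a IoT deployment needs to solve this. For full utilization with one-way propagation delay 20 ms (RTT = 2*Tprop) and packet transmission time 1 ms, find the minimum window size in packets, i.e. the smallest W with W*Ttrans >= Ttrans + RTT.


Given: Ttrans = 1 ms, RTT = 40 ms (= 2 * Tprop, Tprop = 20 ms)
Time until first ACK returns = Ttrans + RTT = 1 + 40 = 41 ms
Need W * Ttrans >= Ttrans + RTT  ->  W >= (Ttrans + RTT) / Ttrans
(Ttrans + RTT) / Ttrans = 41 / 1 = 41
W_min = ceil(41) = 41

41


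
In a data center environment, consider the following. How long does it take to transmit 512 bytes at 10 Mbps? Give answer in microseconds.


Given: packet = 512 bytes, bandwidth = 10 Mbps
Packet in bits = 512 * 8 = 4096 bits
Bandwidth = 10 * 10^6 = 10000000 bps
Time = 4096 / 10000000 seconds
Time in us = 4096 * 10^6 / 10000000 = 409.6

409.6


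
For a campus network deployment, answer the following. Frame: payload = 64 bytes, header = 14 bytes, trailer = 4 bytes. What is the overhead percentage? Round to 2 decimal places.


Given: payload = 64 B, header = 14 B, trailer = 4 B
Overhead bytes = header + trailer = 14 + 4 = 18
Total frame = payload + overhead = 64 + 18 = 82
Overhead % = 18 / 82 * 100 = 21.9512% -> 21.95% (2 dp)

21.95


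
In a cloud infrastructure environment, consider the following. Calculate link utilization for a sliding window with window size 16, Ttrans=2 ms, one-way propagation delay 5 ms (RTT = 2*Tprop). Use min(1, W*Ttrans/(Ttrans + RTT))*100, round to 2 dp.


Given: W = 16, Ttrans = 2 ms, RTT = 10 ms (= 2 * Tprop, Tprop = 5 ms)
Cycle time = Ttrans + RTT = 2 + 10 = 12 ms (first packet sent until its ACK returns)
W * Ttrans = 16 * 2 = 32 ms of sending per cycle
W * Ttrans / (Ttrans + RTT) = 32 / 12 = 2.666667
U = min(1, 2.666667) = 1.000000
U% = 100.00%

100.00


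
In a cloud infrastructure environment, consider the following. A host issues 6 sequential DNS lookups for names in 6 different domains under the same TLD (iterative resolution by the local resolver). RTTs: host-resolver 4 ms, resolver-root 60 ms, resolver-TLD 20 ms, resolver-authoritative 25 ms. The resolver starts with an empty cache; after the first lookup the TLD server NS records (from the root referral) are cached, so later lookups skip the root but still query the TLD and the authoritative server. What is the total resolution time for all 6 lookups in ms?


Lookup 1 (cold cache): local + root + TLD + auth = 4 + 60 + 20 + 25 = 109 ms
Lookups 2..6 (TLD NS cached -> skip root; new domain -> still ask TLD and auth): local + TLD + auth = 4 + 20 + 25 = 49 ms each
Remaining 5 lookups: 5 * 49 = 245 ms
Total = 109 + 245 = 354 ms

354


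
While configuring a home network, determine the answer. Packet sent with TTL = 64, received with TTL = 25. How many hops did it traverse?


Given: initial TTL = 64, received TTL = 25
Hops = initial TTL - received TTL
Hops = 64 - 25 = 39

39


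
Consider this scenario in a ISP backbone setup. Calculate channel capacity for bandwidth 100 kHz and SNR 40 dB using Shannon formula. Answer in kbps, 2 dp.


Given: B = 100 kHz, SNR = 40 dB
SNR linear = 10^(40/10) = 10000
1 + SNR = 10001
log2(10001) = 13.2878566418
C = 100 * 1000 * 13.2878566418 = 1328785.6642 bps
C = 1328.785664 kbps -> 1328.79 kbps (2 dp)

1328.79


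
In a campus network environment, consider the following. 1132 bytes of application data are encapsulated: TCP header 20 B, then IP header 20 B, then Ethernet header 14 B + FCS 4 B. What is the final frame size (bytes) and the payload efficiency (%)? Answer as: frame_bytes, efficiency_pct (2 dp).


TCP segment = 1132 + 20 = 1152 B
IP packet = 1152 + 20 = 1172 B
Ethernet frame = 1172 + 14 + 4 = 1190 B
Efficiency = app / frame = 1132 / 1190 = 0.951261 = 95.1261% -> 95.13% (2 dp)

1190, 95.13


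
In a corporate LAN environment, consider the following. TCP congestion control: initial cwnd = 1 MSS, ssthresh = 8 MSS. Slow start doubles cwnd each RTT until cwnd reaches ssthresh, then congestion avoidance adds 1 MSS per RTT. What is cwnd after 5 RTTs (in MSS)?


RTT 0: cwnd = 1 MSS (initial)
RTT 1: cwnd = 2 MSS (slow start, doubled)
RTT 2: cwnd = 4 MSS (slow start, doubled)
RTT 3: cwnd = 8 MSS (slow start, doubled)
RTT 4: cwnd = 9 MSS (congestion avoidance, +1)
RTT 5: cwnd = 10 MSS (congestion avoidance, +1)

10


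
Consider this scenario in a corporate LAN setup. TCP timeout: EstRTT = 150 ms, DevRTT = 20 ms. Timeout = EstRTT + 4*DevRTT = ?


Given: EstRTT = 150 ms, DevRTT = 20 ms
Timeout = EstRTT + 4 * DevRTT
4 * DevRTT = 4 * 20 = 80
Timeout = 150 + 80 = 230 ms

230


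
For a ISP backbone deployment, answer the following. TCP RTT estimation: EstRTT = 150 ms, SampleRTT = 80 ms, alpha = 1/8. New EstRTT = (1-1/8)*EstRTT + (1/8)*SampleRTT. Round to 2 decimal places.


Given: EstRTT = 150 ms, SampleRTT = 80 ms, alpha = 1/8
New EstRTT = (1 - alpha) * EstRTT + alpha * SampleRTT
(7/8) * 150 = 131.25
(1/8) * 80 = 10
New EstRTT = 131.25 + 10 = 141.25 ms -> 141.25 ms (2 dp)

141.25


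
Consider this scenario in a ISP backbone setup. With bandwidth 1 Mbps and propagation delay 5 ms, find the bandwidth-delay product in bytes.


Given: bandwidth = 1 Mbps, delay = 5 ms
BDP in bits = 1 * 10^6 * 5 / 1000
BDP in bits = 5000
BDP in bytes = 5000 / 8 = 625

625


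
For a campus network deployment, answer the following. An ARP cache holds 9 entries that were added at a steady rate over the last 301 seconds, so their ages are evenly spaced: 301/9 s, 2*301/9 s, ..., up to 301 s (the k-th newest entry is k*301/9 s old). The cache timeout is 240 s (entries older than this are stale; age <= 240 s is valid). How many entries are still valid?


Ages are k * 301/9 s for k = 1..9 (spacing = 33.4444 s).
Entry k is valid iff k * 301/9 <= 240 iff k <= 9 * 240 / 301 = 7.1761
n_valid = floor(7.1761) = 7
(n_stale = 9 - 7 = 2)

7


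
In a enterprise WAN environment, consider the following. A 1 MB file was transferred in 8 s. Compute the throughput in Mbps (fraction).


Given: file = 1 MB, time = 8 s
File in Mb = 1 * 8 = 8 Mb
Throughput = 8 / 8 Mbps
Throughput = 1 Mbps

1


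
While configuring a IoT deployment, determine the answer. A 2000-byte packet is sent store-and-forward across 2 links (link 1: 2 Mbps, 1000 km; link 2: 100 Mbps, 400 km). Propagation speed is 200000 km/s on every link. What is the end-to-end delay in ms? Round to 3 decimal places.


Packet = 2000 bytes = 16000 bits. Store-and-forward: sum (t_trans + t_prop) per link.
Link 1: t_trans = 16000/(2*10^6) s = 8.0000 ms; t_prop = 1000/200000 s = 5.0000 ms; subtotal = 13.0000 ms
Link 2: t_trans = 16000/(100*10^6) s = 0.1600 ms; t_prop = 400/200000 s = 2.0000 ms; subtotal = 2.1600 ms
End-to-end = 13.0000 + 2.1600 = 15.1600 ms -> 15.160 ms (3 dp)

15.160


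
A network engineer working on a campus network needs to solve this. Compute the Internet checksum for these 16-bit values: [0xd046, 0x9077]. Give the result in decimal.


Given words: [0xd046, 0x9077]
Step 1: Sum all words
Raw sum = 53318 + 36983 = 90301
Step 2: Fold carry: (24765 + 1) = 24766
One's complement = ~24766 & 0xFFFF = 40769

40769


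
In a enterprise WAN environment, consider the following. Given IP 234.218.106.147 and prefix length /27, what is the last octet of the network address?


Given: IP = 234.218.106.147, prefix = /27
Subnet mask = 255.255.255.224
Last octet of IP: 147
Last octet of mask: 224
Network last octet = 147 AND 224 = 128

128


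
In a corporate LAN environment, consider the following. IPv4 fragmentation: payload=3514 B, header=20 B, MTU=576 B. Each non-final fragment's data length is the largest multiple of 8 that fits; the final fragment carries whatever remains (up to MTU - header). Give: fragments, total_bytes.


Max data per non-final fragment = floor((MTU - header)/8)*8 = floor((576 - 20)/8)*8 = floor(556/8)*8 = 552 B
Final fragment needs no 8-byte alignment: it can carry up to MTU - header = 556 B
Non-final fragments needed = ceil((payload - 556) / 552) = ceil(2958/552) = ceil(5.3587) = 6
Number of fragments = 6 + 1 = 7
Fragment sizes (data): 6 * 552 B + 202 B (last, 202 <= 556 OK)
Total bytes sent = payload + n_frags * header = 3514 + 7*20 = 3514 + 140 = 3654 B

7, 3654


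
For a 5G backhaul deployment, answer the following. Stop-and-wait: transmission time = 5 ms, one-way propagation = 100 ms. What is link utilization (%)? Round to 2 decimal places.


Given: Ttrans = 5 ms, Tprop = 100 ms
RTT = 2 * Tprop = 2 * 100 = 200 ms
U = Ttrans / (Ttrans + RTT)
U = 5 / (5 + 200)
U = 5 / 205 = 0.02439
U% = 2.44%

2.44


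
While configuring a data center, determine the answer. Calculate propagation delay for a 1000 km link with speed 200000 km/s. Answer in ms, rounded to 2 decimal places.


Given: distance = 1000 km, speed = 200000 km/s
Delay = distance / speed = 1000 / 200000 seconds
Delay in ms = 1000 * 1000 / 200000
Delay = 5.0000 ms
Rounded to 2 dp = 5.00 ms

5.00


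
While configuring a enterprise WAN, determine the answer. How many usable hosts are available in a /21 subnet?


Given: subnet mask /21
Host bits = 32 - 21 = 11
Total addresses = 2^11 = 2048
Usable hosts = 2048 - 2 (network + broadcast) = 2046

2046


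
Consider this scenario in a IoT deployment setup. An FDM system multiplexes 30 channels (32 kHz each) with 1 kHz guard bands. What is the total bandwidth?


Given: 30 channels, 32 kHz each, guard = 1 kHz
Channel bandwidth = 30 * 32 = 960 kHz
Guard bands = 29 gaps * 1 kHz = 29 kHz
Total = 960 + 29 = 989 kHz

989


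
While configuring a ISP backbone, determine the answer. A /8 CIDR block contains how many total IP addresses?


Given: CIDR prefix /8
Host bits = 32 - 8 = 24
Total addresses = 2^24 = 16777216

16777216


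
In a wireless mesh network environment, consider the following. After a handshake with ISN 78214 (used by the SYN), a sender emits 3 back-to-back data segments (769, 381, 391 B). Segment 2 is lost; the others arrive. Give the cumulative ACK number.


SYN uses sequence number 78214; first data byte = ISN + 1 = 78215.
Segment 1: SEQ = 78215, len = 769 B, covers [78215, 78983]
Segment 2: SEQ = 78984, len = 381 B, covers [78984, 79364] [LOST]
Segment 3: SEQ = 79365, len = 391 B, covers [79365, 79755]
In-order data received: bytes [78215, 78983] (segments 1..1).
Segment 2 missing -> gap begins at byte 78984; later segments buffered out of order.
Cumulative ACK = next expected in-order byte = 78215 + 769 = 78984

78984


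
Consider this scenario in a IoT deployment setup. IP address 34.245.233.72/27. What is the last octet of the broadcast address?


Given: IP = 34.245.233.72, prefix = /27
Host bits = 32 - 27 = 5
Network last octet = 72 AND mask = 64
Host part size = 2^5 - 1 = 31
Broadcast last octet = 64 OR 31 = 95

95


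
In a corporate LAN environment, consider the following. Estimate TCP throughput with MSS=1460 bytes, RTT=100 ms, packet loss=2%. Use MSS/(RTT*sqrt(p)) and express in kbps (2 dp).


Given: MSS = 1460 bytes, RTT = 100 ms, loss = 2%
RTT in seconds = 100 / 1000 = 0.1
Loss rate = 2% = 0.02
sqrt(loss) = sqrt(0.02) = 0.141421356237
Throughput (bytes/s) = 1460 / (0.1 * 0.141421356237) = 103237.5901
Throughput (kbps) = 103237.5901 * 8 / 1000 = 825.900720 -> 825.90 kbps (2 dp)

825.90


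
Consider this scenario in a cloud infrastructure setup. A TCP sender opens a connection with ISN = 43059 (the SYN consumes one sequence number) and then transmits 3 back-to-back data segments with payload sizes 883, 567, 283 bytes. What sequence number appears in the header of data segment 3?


The SYN occupies sequence number ISN = 43059, so the first data byte is ISN + 1 = 43060.
SEQ of data segment i = (ISN + 1) + sum of payload sizes of segments 1..i-1.
Segment 1: SEQ = 43060, payload = 883 bytes
Segment 2: SEQ = 43943, payload = 567 bytes
Segment 3: SEQ = 44510, payload = 283 bytes
SEQ of segment 3 = 43060 + 883 + 567 = 44510

44510


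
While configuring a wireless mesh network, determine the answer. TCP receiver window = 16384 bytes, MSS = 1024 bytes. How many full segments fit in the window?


Given: RWND = 16384 bytes, MSS = 1024 bytes
Full segments = floor(RWND / MSS)
Full segments = floor(16384 / 1024)
Full segments = floor(16.0) = 16

16


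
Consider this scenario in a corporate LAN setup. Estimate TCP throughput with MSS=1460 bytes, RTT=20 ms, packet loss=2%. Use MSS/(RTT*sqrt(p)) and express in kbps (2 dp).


Given: MSS = 1460 bytes, RTT = 20 ms, loss = 2%
RTT in seconds = 20 / 1000 = 0.02
Loss rate = 2% = 0.02
sqrt(loss) = sqrt(0.02) = 0.141421356237
Throughput (bytes/s) = 1460 / (0.02 * 0.141421356237) = 516187.9503
Throughput (kbps) = 516187.9503 * 8 / 1000 = 4129.503602 -> 4129.50 kbps (2 dp)

4129.50


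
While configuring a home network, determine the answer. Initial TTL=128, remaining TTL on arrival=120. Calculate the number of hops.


Given: initial TTL = 128, received TTL = 120
Hops = initial TTL - received TTL
Hops = 128 - 120 = 8

8


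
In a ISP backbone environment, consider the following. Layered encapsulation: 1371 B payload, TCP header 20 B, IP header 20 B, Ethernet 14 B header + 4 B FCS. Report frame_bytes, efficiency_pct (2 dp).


TCP segment = 1371 + 20 = 1391 B
IP packet = 1391 + 20 = 1411 B
Ethernet frame = 1411 + 14 + 4 = 1429 B
Efficiency = app / frame = 1371 / 1429 = 0.959412 = 95.9412% -> 95.94% (2 dp)

1429, 95.94


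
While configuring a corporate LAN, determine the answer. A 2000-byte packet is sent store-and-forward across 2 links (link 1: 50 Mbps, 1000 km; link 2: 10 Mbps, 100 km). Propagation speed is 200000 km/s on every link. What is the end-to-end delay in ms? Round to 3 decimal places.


Packet = 2000 bytes = 16000 bits. Store-and-forward: sum (t_trans + t_prop) per link.
Link 1: t_trans = 16000/(50*10^6) s = 0.3200 ms; t_prop = 1000/200000 s = 5.0000 ms; subtotal = 5.3200 ms
Link 2: t_trans = 16000/(10*10^6) s = 1.6000 ms; t_prop = 100/200000 s = 0.5000 ms; subtotal = 2.1000 ms
End-to-end = 5.3200 + 2.1000 = 7.4200 ms -> 7.420 ms (3 dp)

7.420


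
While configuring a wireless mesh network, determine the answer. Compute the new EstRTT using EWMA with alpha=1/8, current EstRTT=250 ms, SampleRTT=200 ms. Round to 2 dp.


Given: EstRTT = 250 ms, SampleRTT = 200 ms, alpha = 1/8
New EstRTT = (1 - alpha) * EstRTT + alpha * SampleRTT
(7/8) * 250 = 218.75
(1/8) * 200 = 25
New EstRTT = 218.75 + 25 = 243.75 ms -> 243.75 ms (2 dp)

243.75


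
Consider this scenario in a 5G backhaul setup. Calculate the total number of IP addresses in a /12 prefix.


Given: CIDR prefix /12
Host bits = 32 - 12 = 20
Total addresses = 2^20 = 1048576

1048576


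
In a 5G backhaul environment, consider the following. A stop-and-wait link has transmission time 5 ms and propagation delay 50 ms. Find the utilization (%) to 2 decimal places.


Given: Ttrans = 5 ms, Tprop = 50 ms
RTT = 2 * Tprop = 2 * 50 = 100 ms
U = Ttrans / (Ttrans + RTT)
U = 5 / (5 + 100)
U = 5 / 105 = 0.047619
U% = 4.76%

4.76


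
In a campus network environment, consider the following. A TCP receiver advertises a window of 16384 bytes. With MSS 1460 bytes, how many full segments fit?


Given: RWND = 16384 bytes, MSS = 1460 bytes
Full segments = floor(RWND / MSS)
Full segments = floor(16384 / 1460)
Full segments = floor(11.2219) = 11

11


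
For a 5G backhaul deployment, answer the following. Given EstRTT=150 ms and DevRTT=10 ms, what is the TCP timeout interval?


Given: EstRTT = 150 ms, DevRTT = 10 ms
Timeout = EstRTT + 4 * DevRTT
4 * DevRTT = 4 * 10 = 40
Timeout = 150 + 40 = 190 ms

190


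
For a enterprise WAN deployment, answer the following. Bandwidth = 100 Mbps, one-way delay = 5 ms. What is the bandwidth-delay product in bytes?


Given: bandwidth = 100 Mbps, delay = 5 ms
BDP in bits = 100 * 10^6 * 5 / 1000
BDP in bits = 500000
BDP in bytes = 500000 / 8 = 62500

62500


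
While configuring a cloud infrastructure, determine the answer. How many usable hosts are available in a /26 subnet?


Given: subnet mask /26
Host bits = 32 - 26 = 6
Total addresses = 2^6 = 64
Usable hosts = 64 - 2 (network + broadcast) = 62

62


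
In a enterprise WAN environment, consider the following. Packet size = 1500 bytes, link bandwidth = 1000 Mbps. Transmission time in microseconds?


Given: packet = 1500 bytes, bandwidth = 1000 Mbps
Packet in bits = 1500 * 8 = 12000 bits
Bandwidth = 1000 * 10^6 = 1000000000 bps
Time = 12000 / 1000000000 seconds
Time in us = 12000 * 10^6 / 1000000000 = 12

12


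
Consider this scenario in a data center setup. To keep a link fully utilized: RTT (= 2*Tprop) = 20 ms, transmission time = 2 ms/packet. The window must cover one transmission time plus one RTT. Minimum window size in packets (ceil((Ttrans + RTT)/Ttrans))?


Given: Ttrans = 2 ms, RTT = 20 ms (= 2 * Tprop, Tprop = 10 ms)
Time until first ACK returns = Ttrans + RTT = 2 + 20 = 22 ms
Need W * Ttrans >= Ttrans + RTT  ->  W >= (Ttrans + RTT) / Ttrans
(Ttrans + RTT) / Ttrans = 22 / 2 = 11
W_min = ceil(11) = 11

11


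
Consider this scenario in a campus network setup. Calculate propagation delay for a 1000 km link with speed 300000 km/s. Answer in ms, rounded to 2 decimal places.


Given: distance = 1000 km, speed = 300000 km/s
Delay = distance / speed = 1000 / 300000 seconds
Delay in ms = 1000 * 1000 / 300000
Delay = 3.3333 ms
Rounded to 2 dp = 3.33 ms

3.33


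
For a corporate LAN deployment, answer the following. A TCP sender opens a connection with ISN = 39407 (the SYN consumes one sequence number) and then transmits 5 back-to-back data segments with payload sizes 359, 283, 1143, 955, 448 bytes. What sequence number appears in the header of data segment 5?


The SYN occupies sequence number ISN = 39407, so the first data byte is ISN + 1 = 39408.
SEQ of data segment i = (ISN + 1) + sum of payload sizes of segments 1..i-1.
Segment 1: SEQ = 39408, payload = 359 bytes
Segment 2: SEQ = 39767, payload = 283 bytes
Segment 3: SEQ = 40050, payload = 1143 bytes
Segment 4: SEQ = 41193, payload = 955 bytes
Segment 5: SEQ = 42148, payload = 448 bytes
SEQ of segment 5 = 39408 + 359 + 283 + 1143 + 955 = 42148

42148


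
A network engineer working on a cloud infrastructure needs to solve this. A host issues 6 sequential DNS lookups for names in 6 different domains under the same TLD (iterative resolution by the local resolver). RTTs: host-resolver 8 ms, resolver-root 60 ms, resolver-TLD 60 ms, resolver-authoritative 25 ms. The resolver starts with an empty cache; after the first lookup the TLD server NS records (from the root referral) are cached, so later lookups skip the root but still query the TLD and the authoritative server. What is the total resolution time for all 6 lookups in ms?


Lookup 1 (cold cache): local + root + TLD + auth = 8 + 60 + 60 + 25 = 153 ms
Lookups 2..6 (TLD NS cached -> skip root; new domain -> still ask TLD and auth): local + TLD + auth = 8 + 60 + 25 = 93 ms each
Remaining 5 lookups: 5 * 93 = 465 ms
Total = 153 + 465 = 618 ms

618


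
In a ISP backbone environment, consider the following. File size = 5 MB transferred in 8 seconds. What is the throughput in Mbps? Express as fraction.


Given: file = 5 MB, time = 8 s
File in Mb = 5 * 8 = 40 Mb
Throughput = 40 / 8 Mbps
Throughput = 5 Mbps

5


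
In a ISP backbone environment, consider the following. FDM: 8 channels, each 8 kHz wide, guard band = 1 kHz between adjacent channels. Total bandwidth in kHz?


Given: 8 channels, 8 kHz each, guard = 1 kHz
Channel bandwidth = 8 * 8 = 64 kHz
Guard bands = 7 gaps * 1 kHz = 7 kHz
Total = 64 + 7 = 71 kHz

71


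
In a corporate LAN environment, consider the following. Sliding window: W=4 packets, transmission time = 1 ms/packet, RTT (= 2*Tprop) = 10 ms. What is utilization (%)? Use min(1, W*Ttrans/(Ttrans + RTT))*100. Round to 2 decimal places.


Given: W = 4, Ttrans = 1 ms, RTT = 10 ms (= 2 * Tprop, Tprop = 5 ms)
Cycle time = Ttrans + RTT = 1 + 10 = 11 ms (first packet sent until its ACK returns)
W * Ttrans = 4 * 1 = 4 ms of sending per cycle
W * Ttrans / (Ttrans + RTT) = 4 / 11 = 0.363636
U = min(1, 0.363636) = 0.363636
U% = 36.36%

36.36


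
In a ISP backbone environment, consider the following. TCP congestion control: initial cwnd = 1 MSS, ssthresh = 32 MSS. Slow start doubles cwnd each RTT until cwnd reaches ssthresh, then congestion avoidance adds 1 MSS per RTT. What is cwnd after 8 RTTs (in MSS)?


RTT 0: cwnd = 1 MSS (initial)
RTT 1: cwnd = 2 MSS (slow start, doubled)
RTT 2: cwnd = 4 MSS (slow start, doubled)
RTT 3: cwnd = 8 MSS (slow start, doubled)
RTT 4: cwnd = 16 MSS (slow start, doubled)
RTT 5: cwnd = 32 MSS (slow start, doubled)
RTT 6: cwnd = 33 MSS (congestion avoidance, +1)
RTT 7: cwnd = 34 MSS (congestion avoidance, +1)
RTT 8: cwnd = 35 MSS (congestion avoidance, +1)

35


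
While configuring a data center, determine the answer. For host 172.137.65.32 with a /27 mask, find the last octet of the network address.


Given: IP = 172.137.65.32, prefix = /27
Subnet mask = 255.255.255.224
Last octet of IP: 32
Last octet of mask: 224
Network last octet = 32 AND 224 = 32

32


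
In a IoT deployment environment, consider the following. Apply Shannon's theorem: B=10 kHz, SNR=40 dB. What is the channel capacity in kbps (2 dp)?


Given: B = 10 kHz, SNR = 40 dB
SNR linear = 10^(40/10) = 10000
1 + SNR = 10001
log2(10001) = 13.2878566418
C = 10 * 1000 * 13.2878566418 = 132878.5664 bps
C = 132.878566 kbps -> 132.88 kbps (2 dp)

132.88


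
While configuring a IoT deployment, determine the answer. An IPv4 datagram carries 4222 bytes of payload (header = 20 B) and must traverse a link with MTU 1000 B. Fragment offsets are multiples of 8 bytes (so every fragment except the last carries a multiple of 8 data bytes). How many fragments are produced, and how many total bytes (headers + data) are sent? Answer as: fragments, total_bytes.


Max data per non-final fragment = floor((MTU - header)/8)*8 = floor((1000 - 20)/8)*8 = floor(980/8)*8 = 976 B
Final fragment needs no 8-byte alignment: it can carry up to MTU - header = 980 B
Non-final fragments needed = ceil((payload - 980) / 976) = ceil(3242/976) = ceil(3.3217) = 4
Number of fragments = 4 + 1 = 5
Fragment sizes (data): 4 * 976 B + 318 B (last, 318 <= 980 OK)
Total bytes sent = payload + n_frags * header = 4222 + 5*20 = 4222 + 100 = 4322 B

5, 4322


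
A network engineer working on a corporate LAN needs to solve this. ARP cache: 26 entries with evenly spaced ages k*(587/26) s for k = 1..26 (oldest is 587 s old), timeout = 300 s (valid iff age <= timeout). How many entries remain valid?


Ages are k * 587/26 s for k = 1..26 (spacing = 22.5769 s).
Entry k is valid iff k * 587/26 <= 300 iff k <= 26 * 300 / 587 = 13.2879
n_valid = floor(13.2879) = 13
(n_stale = 26 - 13 = 13)

13


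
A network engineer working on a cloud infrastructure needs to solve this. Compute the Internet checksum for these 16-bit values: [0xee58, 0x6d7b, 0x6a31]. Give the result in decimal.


Given words: [0xee58, 0x6d7b, 0x6a31]
Step 1: Sum all words
Raw sum = 61016 + 28027 + 27185 = 116228
Step 2: Fold carry: (50692 + 1) = 50693
One's complement = ~50693 & 0xFFFF = 14842

14842


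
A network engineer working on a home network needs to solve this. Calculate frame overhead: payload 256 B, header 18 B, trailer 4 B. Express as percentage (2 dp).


Given: payload = 256 B, header = 18 B, trailer = 4 B
Overhead bytes = header + trailer = 18 + 4 = 22
Total frame = payload + overhead = 256 + 22 = 278
Overhead % = 22 / 278 * 100 = 7.9137% -> 7.91% (2 dp)

7.91


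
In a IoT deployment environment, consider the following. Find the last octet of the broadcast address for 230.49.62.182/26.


Given: IP = 230.49.62.182, prefix = /26
Host bits = 32 - 26 = 6
Network last octet = 182 AND mask = 128
Host part size = 2^6 - 1 = 63
Broadcast last octet = 128 OR 63 = 191

191


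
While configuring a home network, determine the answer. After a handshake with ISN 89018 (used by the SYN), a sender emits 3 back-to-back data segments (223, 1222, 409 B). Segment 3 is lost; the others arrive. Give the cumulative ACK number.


SYN uses sequence number 89018; first data byte = ISN + 1 = 89019.
Segment 1: SEQ = 89019, len = 223 B, covers [89019, 89241]
Segment 2: SEQ = 89242, len = 1222 B, covers [89242, 90463]
Segment 3: SEQ = 90464, len = 409 B, covers [90464, 90872] [LOST]
In-order data received: bytes [89019, 90463] (segments 1..2).
Segment 3 missing -> gap begins at byte 90464.
Cumulative ACK = next expected in-order byte = 89019 + 223 + 1222 = 90464

90464


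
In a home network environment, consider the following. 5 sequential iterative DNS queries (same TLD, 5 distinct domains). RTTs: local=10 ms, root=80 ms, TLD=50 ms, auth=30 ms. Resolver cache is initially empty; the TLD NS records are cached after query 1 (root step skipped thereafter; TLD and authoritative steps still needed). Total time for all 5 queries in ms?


Lookup 1 (cold cache): local + root + TLD + auth = 10 + 80 + 50 + 30 = 170 ms
Lookups 2..5 (TLD NS cached -> skip root; new domain -> still ask TLD and auth): local + TLD + auth = 10 + 50 + 30 = 90 ms each
Remaining 4 lookups: 4 * 90 = 360 ms
Total = 170 + 360 = 530 ms

530


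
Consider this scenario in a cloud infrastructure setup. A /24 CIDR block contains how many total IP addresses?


Given: CIDR prefix /24
Host bits = 32 - 24 = 8
Total addresses = 2^8 = 256

256


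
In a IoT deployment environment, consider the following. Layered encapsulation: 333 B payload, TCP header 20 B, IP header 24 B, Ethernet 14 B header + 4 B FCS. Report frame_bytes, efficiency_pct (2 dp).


TCP segment = 333 + 20 = 353 B
IP packet = 353 + 24 = 377 B
Ethernet frame = 377 + 14 + 4 = 395 B
Efficiency = app / frame = 333 / 395 = 0.843038 = 84.3038% -> 84.30% (2 dp)

395, 84.30


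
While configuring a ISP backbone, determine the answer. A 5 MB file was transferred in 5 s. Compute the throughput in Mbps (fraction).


Given: file = 5 MB, time = 5 s
File in Mb = 5 * 8 = 40 Mb
Throughput = 40 / 5 Mbps
Throughput = 8 Mbps

8


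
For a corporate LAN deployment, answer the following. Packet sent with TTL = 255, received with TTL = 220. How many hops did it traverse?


Given: initial TTL = 255, received TTL = 220
Hops = initial TTL - received TTL
Hops = 255 - 220 = 35

35


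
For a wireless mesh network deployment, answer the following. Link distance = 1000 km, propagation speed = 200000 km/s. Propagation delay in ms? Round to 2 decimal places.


Given: distance = 1000 km, speed = 200000 km/s
Delay = distance / speed = 1000 / 200000 seconds
Delay in ms = 1000 * 1000 / 200000
Delay = 5.0000 ms
Rounded to 2 dp = 5.00 ms

5.00


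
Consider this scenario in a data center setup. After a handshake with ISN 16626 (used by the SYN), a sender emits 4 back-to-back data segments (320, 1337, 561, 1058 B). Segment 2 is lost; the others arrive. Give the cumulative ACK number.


SYN uses sequence number 16626; first data byte = ISN + 1 = 16627.
Segment 1: SEQ = 16627, len = 320 B, covers [16627, 16946]
Segment 2: SEQ = 16947, len = 1337 B, covers [16947, 18283] [LOST]
Segment 3: SEQ = 18284, len = 561 B, covers [18284, 18844]
Segment 4: SEQ = 18845, len = 1058 B, covers [18845, 19902]
In-order data received: bytes [16627, 16946] (segments 1..1).
Segment 2 missing -> gap begins at byte 16947; later segments buffered out of order.
Cumulative ACK = next expected in-order byte = 16627 + 320 = 16947

16947


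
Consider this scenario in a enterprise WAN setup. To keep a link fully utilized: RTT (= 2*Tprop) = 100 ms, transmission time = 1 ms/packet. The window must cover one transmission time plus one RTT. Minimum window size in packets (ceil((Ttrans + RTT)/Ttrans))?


Given: Ttrans = 1 ms, RTT = 100 ms (= 2 * Tprop, Tprop = 50 ms)
Time until first ACK returns = Ttrans + RTT = 1 + 100 = 101 ms
Need W * Ttrans >= Ttrans + RTT  ->  W >= (Ttrans + RTT) / Ttrans
(Ttrans + RTT) / Ttrans = 101 / 1 = 101
W_min = ceil(101) = 101

101


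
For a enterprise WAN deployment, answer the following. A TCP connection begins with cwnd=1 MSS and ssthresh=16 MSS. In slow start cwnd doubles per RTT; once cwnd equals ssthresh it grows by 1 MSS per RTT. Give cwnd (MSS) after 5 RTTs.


RTT 0: cwnd = 1 MSS (initial)
RTT 1: cwnd = 2 MSS (slow start, doubled)
RTT 2: cwnd = 4 MSS (slow start, doubled)
RTT 3: cwnd = 8 MSS (slow start, doubled)
RTT 4: cwnd = 16 MSS (slow start, doubled)
RTT 5: cwnd = 17 MSS (congestion avoidance, +1)

17


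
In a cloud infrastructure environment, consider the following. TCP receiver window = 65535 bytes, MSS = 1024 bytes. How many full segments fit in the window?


Given: RWND = 65535 bytes, MSS = 1024 bytes
Full segments = floor(RWND / MSS)
Full segments = floor(65535 / 1024)
Full segments = floor(63.999) = 63

63


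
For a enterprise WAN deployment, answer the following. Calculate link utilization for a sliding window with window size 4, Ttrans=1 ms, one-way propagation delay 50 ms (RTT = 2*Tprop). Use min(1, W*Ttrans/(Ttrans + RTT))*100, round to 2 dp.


Given: W = 4, Ttrans = 1 ms, RTT = 100 ms (= 2 * Tprop, Tprop = 50 ms)
Cycle time = Ttrans + RTT = 1 + 100 = 101 ms (first packet sent until its ACK returns)
W * Ttrans = 4 * 1 = 4 ms of sending per cycle
W * Ttrans / (Ttrans + RTT) = 4 / 101 = 0.039604
U = min(1, 0.039604) = 0.039604
U% = 3.96%

3.96


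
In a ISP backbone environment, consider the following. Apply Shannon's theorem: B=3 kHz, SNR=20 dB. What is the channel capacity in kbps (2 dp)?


Given: B = 3 kHz, SNR = 20 dB
SNR linear = 10^(20/10) = 100
1 + SNR = 101
log2(101) = 6.6582114828
C = 3 * 1000 * 6.6582114828 = 19974.6344 bps
C = 19.974634 kbps -> 19.97 kbps (2 dp)

19.97


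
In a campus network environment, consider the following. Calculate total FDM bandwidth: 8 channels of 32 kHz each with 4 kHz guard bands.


Given: 8 channels, 32 kHz each, guard = 4 kHz
Channel bandwidth = 8 * 32 = 256 kHz
Guard bands = 7 gaps * 4 kHz = 28 kHz
Total = 256 + 28 = 284 kHz

284


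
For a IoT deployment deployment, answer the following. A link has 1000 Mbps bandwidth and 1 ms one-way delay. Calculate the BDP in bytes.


Given: bandwidth = 1000 Mbps, delay = 1 ms
BDP in bits = 1000 * 10^6 * 1 / 1000
BDP in bits = 1000000
BDP in bytes = 1000000 / 8 = 125000

125000


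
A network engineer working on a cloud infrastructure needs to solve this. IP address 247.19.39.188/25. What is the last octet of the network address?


Given: IP = 247.19.39.188, prefix = /25
Subnet mask = 255.255.255.128
Last octet of IP: 188
Last octet of mask: 128
Network last octet = 188 AND 128 = 128

128


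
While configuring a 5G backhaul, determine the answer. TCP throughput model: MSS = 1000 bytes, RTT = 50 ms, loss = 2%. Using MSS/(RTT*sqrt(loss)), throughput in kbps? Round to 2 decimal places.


Given: MSS = 1000 bytes, RTT = 50 ms, loss = 2%
RTT in seconds = 50 / 1000 = 0.05
Loss rate = 2% = 0.02
sqrt(loss) = sqrt(0.02) = 0.141421356237
Throughput (bytes/s) = 1000 / (0.05 * 0.141421356237) = 141421.3562
Throughput (kbps) = 141421.3562 * 8 / 1000 = 1131.370850 -> 1131.37 kbps (2 dp)

1131.37


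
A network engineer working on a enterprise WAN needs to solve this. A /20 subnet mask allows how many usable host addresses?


Given: subnet mask /20
Host bits = 32 - 20 = 12
Total addresses = 2^12 = 4096
Usable hosts = 4096 - 2 (network + broadcast) = 4094

4094


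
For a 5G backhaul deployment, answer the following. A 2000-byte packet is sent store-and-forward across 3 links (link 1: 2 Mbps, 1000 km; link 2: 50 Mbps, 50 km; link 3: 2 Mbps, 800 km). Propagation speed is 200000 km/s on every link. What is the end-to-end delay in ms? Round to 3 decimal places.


Packet = 2000 bytes = 16000 bits. Store-and-forward: sum (t_trans + t_prop) per link.
Link 1: t_trans = 16000/(2*10^6) s = 8.0000 ms; t_prop = 1000/200000 s = 5.0000 ms; subtotal = 13.0000 ms
Link 2: t_trans = 16000/(50*10^6) s = 0.3200 ms; t_prop = 50/200000 s = 0.2500 ms; subtotal = 0.5700 ms
Link 3: t_trans = 16000/(2*10^6) s = 8.0000 ms; t_prop = 800/200000 s = 4.0000 ms; subtotal = 12.0000 ms
End-to-end = 13.0000 + 0.5700 + 12.0000 = 25.5700 ms -> 25.570 ms (3 dp)

25.570
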